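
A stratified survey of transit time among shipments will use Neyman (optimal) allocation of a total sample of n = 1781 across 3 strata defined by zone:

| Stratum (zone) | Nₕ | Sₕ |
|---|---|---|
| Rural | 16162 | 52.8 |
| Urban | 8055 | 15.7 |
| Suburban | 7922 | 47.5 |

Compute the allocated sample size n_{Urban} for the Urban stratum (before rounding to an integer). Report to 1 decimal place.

166.1

Neyman allocation: nₕ = n·NₕSₕ / Σⱼ NⱼSⱼ.
Σ NⱼSⱼ = 16162·52.8 + 8055·15.7 + 7922·47.5 = 1.3561121 × 10^6.
n_{Urban} = 1781·8055·15.7 / (1.3561121 × 10^6) = 166.1.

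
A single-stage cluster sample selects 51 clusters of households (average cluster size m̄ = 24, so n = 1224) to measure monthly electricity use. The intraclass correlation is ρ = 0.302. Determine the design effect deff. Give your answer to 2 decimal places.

deff = 1 + (24 − 1)·0.302 = 1 + 6.946 = 7.946.

7.95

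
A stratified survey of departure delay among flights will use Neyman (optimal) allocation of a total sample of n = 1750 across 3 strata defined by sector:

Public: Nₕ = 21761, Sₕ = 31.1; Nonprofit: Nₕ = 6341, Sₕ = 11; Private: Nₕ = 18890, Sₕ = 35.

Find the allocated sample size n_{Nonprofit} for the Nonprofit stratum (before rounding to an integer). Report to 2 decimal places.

86.71

Neyman allocation: nₕ = n·NₕSₕ / Σⱼ NⱼSⱼ.
Σ NⱼSⱼ = 21761·31.1 + 6341·11 + 18890·35 = 1.4076681 × 10^6.
n_{Nonprofit} = 1750·6341·11 / (1.4076681 × 10^6) = 86.71.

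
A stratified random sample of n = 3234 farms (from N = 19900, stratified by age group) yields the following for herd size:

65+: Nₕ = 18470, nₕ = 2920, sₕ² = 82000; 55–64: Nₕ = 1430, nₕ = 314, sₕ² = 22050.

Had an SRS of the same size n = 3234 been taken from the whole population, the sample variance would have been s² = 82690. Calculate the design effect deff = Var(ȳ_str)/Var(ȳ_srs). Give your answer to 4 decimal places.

0.9643

Var(ȳ_str) = Σ Wₕ²(1−fₕ)sₕ²/nₕ with Wₕ = Nₕ/19900:
  65+: (18470/19900)²·(1−2920/18470)·82000/2920 = 20.366769
  55–64: (1430/19900)²·(1−314/1430)·22050/314 = 0.28299126
  → Var(ȳ_str) = 20.64976.
Var(ȳ_srs) = (1 − 3234/19900)·82690/3234 = 21.413678.
deff = 20.64976 / 21.413678 = 0.9643.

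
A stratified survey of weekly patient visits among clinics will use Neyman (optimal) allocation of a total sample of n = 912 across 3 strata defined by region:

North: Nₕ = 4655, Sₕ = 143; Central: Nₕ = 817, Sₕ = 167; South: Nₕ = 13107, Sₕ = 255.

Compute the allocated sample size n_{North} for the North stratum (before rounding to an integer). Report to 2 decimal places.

Neyman allocation: nₕ = n·NₕSₕ / Σⱼ NⱼSⱼ.
Σ NⱼSⱼ = 4655·143 + 817·167 + 13107·255 = 4.144389 × 10^6.
n_{North} = 912·4655·143 / (4.144389 × 10^6) = 146.48.

146.48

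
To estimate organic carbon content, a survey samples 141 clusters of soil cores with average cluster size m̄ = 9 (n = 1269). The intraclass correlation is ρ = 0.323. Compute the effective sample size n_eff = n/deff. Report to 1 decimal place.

354.1

deff = 1 + (9 − 1)·0.323 = 1 + 2.584 = 3.584.
n_eff = 1269 / 3.584 = 354.1.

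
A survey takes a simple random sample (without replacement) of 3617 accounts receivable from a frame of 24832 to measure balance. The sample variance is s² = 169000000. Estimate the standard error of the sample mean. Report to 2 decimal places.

199.80

Under SRS without replacement, Var(ȳ) = (1 − f)·s²/n with f = n/N = 3617/24832 = 0.14565883.
Var(ȳ) = (1 − 0.14565883)·169000000/3617 = 0.85434117·46723.804 = 39918.07.
SE(ȳ) = √(39918.07) = 199.80.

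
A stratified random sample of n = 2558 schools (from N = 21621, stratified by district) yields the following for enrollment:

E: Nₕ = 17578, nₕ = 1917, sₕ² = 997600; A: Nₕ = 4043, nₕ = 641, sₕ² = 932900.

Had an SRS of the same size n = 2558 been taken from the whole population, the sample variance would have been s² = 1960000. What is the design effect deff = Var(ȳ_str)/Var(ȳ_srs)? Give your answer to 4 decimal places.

Var(ȳ_str) = Σ Wₕ²(1−fₕ)sₕ²/nₕ with Wₕ = Nₕ/21621:
  E: (17578/21621)²·(1−1917/17578)·997600/1917 = 306.45854
  A: (4043/21621)²·(1−641/4043)·932900/641 = 42.821666
  → Var(ȳ_str) = 349.28021.
Var(ȳ_srs) = (1 − 2558/21621)·1960000/2558 = 675.57101.
deff = 349.28021 / 675.57101 = 0.5170.

0.5170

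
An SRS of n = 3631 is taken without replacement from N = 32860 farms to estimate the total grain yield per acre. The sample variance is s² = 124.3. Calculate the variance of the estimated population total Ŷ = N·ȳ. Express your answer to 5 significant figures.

3.2880 × 10^7

Var(Ŷ) = N²·Var(ȳ) = N²·(1 − n/N)·s²/n.
f = 3631/32860 = 0.11049909; Var(ȳ) = 0.88950091·124.3/3631 = 0.030450279.
Var(Ŷ) = 32860² · 0.030450279 = 3.287959 × 10^7.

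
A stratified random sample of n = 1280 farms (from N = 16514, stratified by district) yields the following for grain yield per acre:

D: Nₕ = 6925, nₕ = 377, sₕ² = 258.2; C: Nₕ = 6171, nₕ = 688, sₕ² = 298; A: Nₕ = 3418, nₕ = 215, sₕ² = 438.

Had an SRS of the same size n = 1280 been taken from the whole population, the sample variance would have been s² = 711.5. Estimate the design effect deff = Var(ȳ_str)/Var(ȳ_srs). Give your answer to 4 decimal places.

0.4864

Var(ȳ_str) = Σ Wₕ²(1−fₕ)sₕ²/nₕ with Wₕ = Nₕ/16514:
  D: (6925/16514)²·(1−377/6925)·258.2/377 = 0.11387772
  C: (6171/16514)²·(1−688/6171)·298/688 = 0.053739925
  A: (3418/16514)²·(1−215/3418)·438/215 = 0.081782444
  → Var(ȳ_str) = 0.24940009.
Var(ȳ_srs) = (1 − 1280/16514)·711.5/1280 = 0.51277472.
deff = 0.24940009 / 0.51277472 = 0.4864.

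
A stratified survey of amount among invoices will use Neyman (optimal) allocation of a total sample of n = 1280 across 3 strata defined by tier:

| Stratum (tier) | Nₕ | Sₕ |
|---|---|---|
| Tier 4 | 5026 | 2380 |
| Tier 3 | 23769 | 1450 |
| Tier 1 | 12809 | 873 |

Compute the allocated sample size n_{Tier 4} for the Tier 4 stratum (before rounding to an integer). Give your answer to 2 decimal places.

Neyman allocation: nₕ = n·NₕSₕ / Σⱼ NⱼSⱼ.
Σ NⱼSⱼ = 5026·2380 + 23769·1450 + 12809·873 = 5.7609187 × 10^7.
n_{Tier 4} = 1280·5026·2380 / (5.7609187 × 10^7) = 265.78.

265.78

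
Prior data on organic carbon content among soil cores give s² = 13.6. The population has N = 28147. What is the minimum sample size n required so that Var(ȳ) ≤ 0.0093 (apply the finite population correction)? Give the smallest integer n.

1391

Without fpc, n₀ = s²/D = 13.6/0.0093 = 1462.3656.
With fpc, (1 − n/N)·s²/n ≤ D requires n ≥ n₀/(1 + n₀/N) = 1462.3656/(1 + 1462.3656/28147) = 1390.1414.
Rounding up, n = 1391.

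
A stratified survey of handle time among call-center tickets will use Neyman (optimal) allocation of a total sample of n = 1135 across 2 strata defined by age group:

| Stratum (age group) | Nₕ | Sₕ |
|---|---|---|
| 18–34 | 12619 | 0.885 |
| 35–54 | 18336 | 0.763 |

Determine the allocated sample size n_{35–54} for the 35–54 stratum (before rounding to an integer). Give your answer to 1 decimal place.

631.2

Neyman allocation: nₕ = n·NₕSₕ / Σⱼ NⱼSⱼ.
Σ NⱼSⱼ = 12619·0.885 + 18336·0.763 = 25158.183.
n_{35–54} = 1135·18336·0.763 / 25158.183 = 631.2.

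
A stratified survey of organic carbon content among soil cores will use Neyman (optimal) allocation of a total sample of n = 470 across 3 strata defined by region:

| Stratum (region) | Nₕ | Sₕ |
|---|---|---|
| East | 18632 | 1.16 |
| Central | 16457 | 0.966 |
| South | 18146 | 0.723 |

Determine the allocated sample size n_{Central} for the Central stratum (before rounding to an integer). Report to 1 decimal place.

147.6

Neyman allocation: nₕ = n·NₕSₕ / Σⱼ NⱼSⱼ.
Σ NⱼSⱼ = 18632·1.16 + 16457·0.966 + 18146·0.723 = 50630.14.
n_{Central} = 470·16457·0.966 / 50630.14 = 147.6.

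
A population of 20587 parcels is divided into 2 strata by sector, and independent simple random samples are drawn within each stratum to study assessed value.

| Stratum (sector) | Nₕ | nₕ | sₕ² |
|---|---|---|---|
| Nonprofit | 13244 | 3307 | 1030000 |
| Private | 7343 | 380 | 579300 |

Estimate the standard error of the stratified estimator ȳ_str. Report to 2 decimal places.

16.75

Var(ȳ_str) = Σₕ Wₕ²(1 − fₕ)sₕ²/nₕ with Wₕ = Nₕ/N, N = 20587.
Nonprofit: Wₕ = 0.64331860; term = 0.64331860²·(1 − 0.24969798)·1030000/3307 = 96.714449.
Private: Wₕ = 0.35668140; term = 0.35668140²·(1 − 0.05174997)·579300/380 = 183.90931.
Sum = 280.62376.
SE = √(280.62376) = 16.75.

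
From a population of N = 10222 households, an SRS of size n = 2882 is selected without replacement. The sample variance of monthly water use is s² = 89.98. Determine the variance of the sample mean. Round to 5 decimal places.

0.02242

Under SRS without replacement, Var(ȳ) = (1 − f)·s²/n with f = n/N = 2882/10222 = 0.28194091.
Var(ȳ) = (1 − 0.28194091)·89.98/2882 = 0.71805909·0.031221374 = 0.022418791.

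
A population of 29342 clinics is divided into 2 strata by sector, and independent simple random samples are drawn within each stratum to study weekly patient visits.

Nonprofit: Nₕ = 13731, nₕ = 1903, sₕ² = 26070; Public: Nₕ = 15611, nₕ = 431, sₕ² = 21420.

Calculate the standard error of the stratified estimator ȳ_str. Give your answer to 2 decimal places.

4.03

Var(ȳ_str) = Σₕ Wₕ²(1 − fₕ)sₕ²/nₕ with Wₕ = Nₕ/N, N = 29342.
Nonprofit: Wₕ = 0.46796401; term = 0.46796401²·(1 − 0.13859151)·26070/1903 = 2.5842606.
Public: Wₕ = 0.53203599; term = 0.53203599²·(1 − 0.02760874)·21420/431 = 13.679344.
Sum = 16.263605.
SE = √(16.263605) = 4.03.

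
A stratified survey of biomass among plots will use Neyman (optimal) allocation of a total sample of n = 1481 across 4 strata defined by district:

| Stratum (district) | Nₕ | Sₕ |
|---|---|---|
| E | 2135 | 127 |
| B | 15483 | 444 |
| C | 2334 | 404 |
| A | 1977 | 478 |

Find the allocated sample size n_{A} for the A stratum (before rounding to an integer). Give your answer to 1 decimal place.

Neyman allocation: nₕ = n·NₕSₕ / Σⱼ NⱼSⱼ.
Σ NⱼSⱼ = 2135·127 + 15483·444 + 2334·404 + 1977·478 = 9.033539 × 10^6.
n_{A} = 1481·1977·478 / (9.033539 × 10^6) = 154.9.

154.9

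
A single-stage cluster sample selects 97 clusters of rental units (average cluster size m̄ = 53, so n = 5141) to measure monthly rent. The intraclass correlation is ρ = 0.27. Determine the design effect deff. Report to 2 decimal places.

15.04

deff = 1 + (53 − 1)·0.27 = 1 + 14.04 = 15.04.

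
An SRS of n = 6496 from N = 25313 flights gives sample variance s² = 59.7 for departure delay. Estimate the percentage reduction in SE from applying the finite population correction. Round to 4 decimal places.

13.7809

f = n/N = 6496/25313 = 0.25662703.
SE_no-fpc = √(s²/n) = 0.095865901; SE_fpc = √((1−f)s²/n) = 0.082654697.
Ratio = √(1−f) = 0.86219080. Reduction = 100·(1 − 0.86219080) = 13.7809%.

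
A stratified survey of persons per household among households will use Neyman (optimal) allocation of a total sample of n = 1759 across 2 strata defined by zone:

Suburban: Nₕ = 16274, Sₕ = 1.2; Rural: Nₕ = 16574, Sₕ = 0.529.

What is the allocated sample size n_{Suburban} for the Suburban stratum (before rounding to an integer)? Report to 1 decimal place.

1214.0

Neyman allocation: nₕ = n·NₕSₕ / Σⱼ NⱼSⱼ.
Σ NⱼSⱼ = 16274·1.2 + 16574·0.529 = 28296.446.
n_{Suburban} = 1759·16274·1.2 / 28296.446 = 1214.0.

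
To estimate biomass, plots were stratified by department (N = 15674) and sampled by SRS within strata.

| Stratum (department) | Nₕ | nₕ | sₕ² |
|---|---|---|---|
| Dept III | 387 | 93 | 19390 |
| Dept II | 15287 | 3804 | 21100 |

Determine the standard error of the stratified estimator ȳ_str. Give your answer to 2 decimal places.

2.01

Var(ȳ_str) = Σₕ Wₕ²(1 − fₕ)sₕ²/nₕ with Wₕ = Nₕ/N, N = 15674.
Dept III: Wₕ = 0.02469057; term = 0.02469057²·(1 − 0.24031008)·19390/93 = 0.096559158.
Dept II: Wₕ = 0.97530943; term = 0.97530943²·(1 − 0.24883888)·21100/3804 = 3.9633269.
Sum = 4.0598861.
SE = √(4.0598861) = 2.01.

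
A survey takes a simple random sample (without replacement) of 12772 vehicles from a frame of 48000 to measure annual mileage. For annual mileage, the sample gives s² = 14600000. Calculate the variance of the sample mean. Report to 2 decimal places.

838.96

Under SRS without replacement, Var(ȳ) = (1 − f)·s²/n with f = n/N = 12772/48000 = 0.26608333.
Var(ȳ) = (1 − 0.26608333)·14600000/12772 = 0.73391667·1143.1256 = 838.95892.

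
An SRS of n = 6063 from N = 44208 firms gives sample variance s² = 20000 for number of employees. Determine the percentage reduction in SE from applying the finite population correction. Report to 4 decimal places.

f = n/N = 6063/44208 = 0.13714712.
SE_no-fpc = √(s²/n) = 1.8162315; SE_fpc = √((1−f)s²/n) = 1.6870952.
Ratio = √(1−f) = 0.92889874. Reduction = 100·(1 − 0.92889874) = 7.1101%.

7.1101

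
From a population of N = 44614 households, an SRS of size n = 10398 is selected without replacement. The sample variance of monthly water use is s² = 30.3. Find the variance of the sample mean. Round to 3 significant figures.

0.00223

Under SRS without replacement, Var(ȳ) = (1 − f)·s²/n with f = n/N = 10398/44614 = 0.23306585.
Var(ȳ) = (1 − 0.23306585)·30.3/10398 = 0.76693415·0.0029140219 = 0.0022348629.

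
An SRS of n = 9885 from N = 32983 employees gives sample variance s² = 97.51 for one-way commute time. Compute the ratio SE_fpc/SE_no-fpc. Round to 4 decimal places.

0.8368

f = n/N = 9885/32983 = 0.29969985.
SE_no-fpc = √(s²/n) = 0.099319893; SE_fpc = √((1−f)s²/n) = 0.083114798.
Ratio = √(1−f) = 0.83683938.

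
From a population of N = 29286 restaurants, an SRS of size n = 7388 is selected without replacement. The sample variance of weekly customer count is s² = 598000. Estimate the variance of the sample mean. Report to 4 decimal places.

Under SRS without replacement, Var(ȳ) = (1 − f)·s²/n with f = n/N = 7388/29286 = 0.25227071.
Var(ȳ) = (1 − 0.25227071)·598000/7388 = 0.74772929·80.942068 = 60.522755.

60.5228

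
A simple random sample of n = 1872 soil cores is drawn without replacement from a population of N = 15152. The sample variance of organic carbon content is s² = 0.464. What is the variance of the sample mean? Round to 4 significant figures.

Under SRS without replacement, Var(ȳ) = (1 − f)·s²/n with f = n/N = 1872/15152 = 0.12354805.
Var(ȳ) = (1 − 0.12354805)·0.464/1872 = 0.87645195·2.4786325 × 10^-4 = 2.1724023 × 10^-4.

2.172 × 10^-4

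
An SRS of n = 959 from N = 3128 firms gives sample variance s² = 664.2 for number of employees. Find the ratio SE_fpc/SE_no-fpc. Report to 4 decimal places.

f = n/N = 959/3128 = 0.30658568.
SE_no-fpc = √(s²/n) = 0.8322238; SE_fpc = √((1−f)s²/n) = 0.69300527.
Ratio = √(1−f) = 0.83271503.

0.8327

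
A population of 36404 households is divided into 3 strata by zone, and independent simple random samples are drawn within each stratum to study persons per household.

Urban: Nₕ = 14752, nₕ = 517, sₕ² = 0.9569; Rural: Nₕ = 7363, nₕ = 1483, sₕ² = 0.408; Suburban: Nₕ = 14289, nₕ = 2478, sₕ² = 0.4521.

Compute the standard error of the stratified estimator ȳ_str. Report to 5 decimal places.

0.01804

Var(ȳ_str) = Σₕ Wₕ²(1 − fₕ)sₕ²/nₕ with Wₕ = Nₕ/N, N = 36404.
Urban: Wₕ = 0.40523019; term = 0.40523019²·(1 − 0.03504610)·0.9569/517 = 2.9328252 × 10^-4.
Rural: Wₕ = 0.20225799; term = 0.20225799²·(1 − 0.20141247)·0.408/1483 = 8.9877902 × 10^-6.
Suburban: Wₕ = 0.39251181; term = 0.39251181²·(1 − 0.17342011)·0.4521/2478 = 2.3233974 × 10^-5.
Sum = 3.2550428 × 10^-4.
SE = √(3.2550428 × 10^-4) = 0.01804.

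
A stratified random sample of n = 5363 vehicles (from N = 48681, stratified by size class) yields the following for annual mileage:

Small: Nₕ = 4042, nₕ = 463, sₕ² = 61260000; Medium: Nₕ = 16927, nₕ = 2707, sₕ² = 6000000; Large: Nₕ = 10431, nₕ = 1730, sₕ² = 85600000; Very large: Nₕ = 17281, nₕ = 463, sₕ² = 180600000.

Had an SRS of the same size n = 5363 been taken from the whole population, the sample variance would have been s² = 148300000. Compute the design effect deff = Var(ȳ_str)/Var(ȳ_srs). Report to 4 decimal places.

Var(ȳ_str) = Σ Wₕ²(1−fₕ)sₕ²/nₕ with Wₕ = Nₕ/48681:
  Small: (4042/48681)²·(1−463/4042)·61260000/463 = 807.672
  Medium: (16927/48681)²·(1−2707/16927)·6000000/2707 = 225.12494
  Large: (10431/48681)²·(1−1730/10431)·85600000/1730 = 1894.9763
  Very large: (17281/48681)²·(1−463/17281)·180600000/463 = 47836.676
  → Var(ȳ_str) = 50764.449.
Var(ȳ_srs) = (1 − 5363/48681)·148300000/5363 = 24606.07.
deff = 50764.449 / 24606.07 = 2.0631.

2.0631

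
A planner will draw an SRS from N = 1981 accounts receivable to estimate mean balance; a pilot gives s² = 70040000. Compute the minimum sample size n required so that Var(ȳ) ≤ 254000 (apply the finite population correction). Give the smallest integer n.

243

Without fpc, n₀ = s²/D = 70040000/254000 = 275.7480.
With fpc, (1 − n/N)·s²/n ≤ D requires n ≥ n₀/(1 + n₀/N) = 275.7480/(1 + 275.7480/1981) = 242.0548.
Rounding up, n = 243.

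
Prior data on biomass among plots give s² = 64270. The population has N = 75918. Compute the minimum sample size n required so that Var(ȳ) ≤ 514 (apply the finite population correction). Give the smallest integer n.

Without fpc, n₀ = s²/D = 64270/514 = 125.0389.
With fpc, (1 − n/N)·s²/n ≤ D requires n ≥ n₀/(1 + n₀/N) = 125.0389/(1 + 125.0389/75918) = 124.8333.
Rounding up, n = 125.

125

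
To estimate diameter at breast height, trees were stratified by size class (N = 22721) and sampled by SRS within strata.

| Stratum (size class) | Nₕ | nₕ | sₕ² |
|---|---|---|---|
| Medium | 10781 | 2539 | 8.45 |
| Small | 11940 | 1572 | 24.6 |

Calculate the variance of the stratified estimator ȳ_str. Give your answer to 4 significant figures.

Var(ȳ_str) = Σₕ Wₕ²(1 − fₕ)sₕ²/nₕ with Wₕ = Nₕ/N, N = 22721.
Medium: Wₕ = 0.47449496; term = 0.47449496²·(1 − 0.23550691)·8.45/2539 = 5.7283663 × 10^-4.
Small: Wₕ = 0.52550504; term = 0.52550504²·(1 − 0.13165829)·24.6/1572 = 0.0037525544.
Sum = 0.004325391.

0.004325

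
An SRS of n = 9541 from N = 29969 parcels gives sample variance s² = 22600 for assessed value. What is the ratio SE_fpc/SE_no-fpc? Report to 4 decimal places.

f = n/N = 9541/29969 = 0.31836231.
SE_no-fpc = √(s²/n) = 1.5390661; SE_fpc = √((1−f)s²/n) = 1.2706738.
Ratio = √(1−f) = 0.82561352.

0.8256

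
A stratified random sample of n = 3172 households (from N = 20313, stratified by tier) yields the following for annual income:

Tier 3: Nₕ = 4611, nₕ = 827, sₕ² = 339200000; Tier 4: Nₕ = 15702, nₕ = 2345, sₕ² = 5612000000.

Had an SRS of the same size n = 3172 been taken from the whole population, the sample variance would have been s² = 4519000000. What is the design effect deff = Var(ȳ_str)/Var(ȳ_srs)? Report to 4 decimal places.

1.0263

Var(ȳ_str) = Σ Wₕ²(1−fₕ)sₕ²/nₕ with Wₕ = Nₕ/20313:
  Tier 3: (4611/20313)²·(1−827/4611)·339200000/827 = 17343.967
  Tier 4: (15702/20313)²·(1−2345/15702)·5612000000/2345 = 1.2164397 × 10^6
  → Var(ȳ_str) = 1.2337837 × 10^6.
Var(ȳ_srs) = (1 − 3172/20313)·4519000000/3172 = 1.2021848 × 10^6.
deff = (1.2337837 × 10^6) / (1.2021848 × 10^6) = 1.0263.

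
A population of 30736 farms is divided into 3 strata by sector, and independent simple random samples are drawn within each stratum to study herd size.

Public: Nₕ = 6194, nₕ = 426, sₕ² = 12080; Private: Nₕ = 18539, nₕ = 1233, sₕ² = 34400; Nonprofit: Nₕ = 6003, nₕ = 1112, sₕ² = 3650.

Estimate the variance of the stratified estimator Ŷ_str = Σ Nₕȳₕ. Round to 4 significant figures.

Var(Ŷ_str) = Σₕ Nₕ²(1 − fₕ)sₕ²/nₕ.
Public: 6194²·(1 − 426/6194)·12080/426 = 1.0131034 × 10^9.
Private: 18539²·(1 − 1233/18539)·34400/1233 = 8.9511404 × 10^9.
Nonprofit: 6003²·(1 − 1112/6003)·3650/1112 = 9.6372713 × 10^7.
Sum = 1.0060617 × 10^10.

1.006 × 10^10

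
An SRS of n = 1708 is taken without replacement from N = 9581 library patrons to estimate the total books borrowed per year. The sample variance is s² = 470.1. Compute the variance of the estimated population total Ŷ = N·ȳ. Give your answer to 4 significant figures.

2.076 × 10^7

Var(Ŷ) = N²·Var(ȳ) = N²·(1 − n/N)·s²/n.
f = 1708/9581 = 0.17826949; Var(ȳ) = 0.82173051·470.1/1708 = 0.22616833.
Var(Ŷ) = 9581² · 0.22616833 = 2.0761249 × 10^7.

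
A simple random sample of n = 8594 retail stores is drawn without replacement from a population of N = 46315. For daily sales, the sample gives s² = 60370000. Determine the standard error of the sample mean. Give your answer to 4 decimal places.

75.6386

Under SRS without replacement, Var(ȳ) = (1 − f)·s²/n with f = n/N = 8594/46315 = 0.18555544.
Var(ȳ) = (1 − 0.18555544)·60370000/8594 = 0.81444456·7024.6684 = 5721.203.
SE(ȳ) = √(5721.203) = 75.6386.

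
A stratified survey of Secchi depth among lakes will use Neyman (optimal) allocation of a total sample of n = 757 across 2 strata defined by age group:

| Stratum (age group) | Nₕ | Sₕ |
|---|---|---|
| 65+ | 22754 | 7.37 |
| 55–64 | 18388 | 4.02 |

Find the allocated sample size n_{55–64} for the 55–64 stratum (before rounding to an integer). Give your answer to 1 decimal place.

Neyman allocation: nₕ = n·NₕSₕ / Σⱼ NⱼSⱼ.
Σ NⱼSⱼ = 22754·7.37 + 18388·4.02 = 241616.74.
n_{55–64} = 757·18388·4.02 / 241616.74 = 231.6.

231.6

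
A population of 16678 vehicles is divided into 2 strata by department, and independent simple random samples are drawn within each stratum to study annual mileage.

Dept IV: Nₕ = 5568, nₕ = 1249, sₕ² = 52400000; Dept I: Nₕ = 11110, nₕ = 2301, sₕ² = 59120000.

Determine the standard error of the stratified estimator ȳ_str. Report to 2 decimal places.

Var(ȳ_str) = Σₕ Wₕ²(1 − fₕ)sₕ²/nₕ with Wₕ = Nₕ/N, N = 16678.
Dept IV: Wₕ = 0.33385298; term = 0.33385298²·(1 − 0.22431753)·52400000/1249 = 3627.1318.
Dept I: Wₕ = 0.66614702; term = 0.66614702²·(1 − 0.20711071)·59120000/2301 = 9040.0438.
Sum = 12667.176.
SE = √(12667.176) = 112.55.

112.55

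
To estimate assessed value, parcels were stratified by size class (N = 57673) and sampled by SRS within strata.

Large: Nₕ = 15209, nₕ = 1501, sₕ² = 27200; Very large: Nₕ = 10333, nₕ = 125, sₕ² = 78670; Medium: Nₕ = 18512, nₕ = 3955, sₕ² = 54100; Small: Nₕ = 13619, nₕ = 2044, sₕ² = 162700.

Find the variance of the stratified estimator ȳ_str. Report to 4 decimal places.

25.9748

Var(ȳ_str) = Σₕ Wₕ²(1 − fₕ)sₕ²/nₕ with Wₕ = Nₕ/N, N = 57673.
Large: Wₕ = 0.26371092; term = 0.26371092²·(1 − 0.09869156)·27200/1501 = 1.1358419.
Very large: Wₕ = 0.17916529; term = 0.17916529²·(1 − 0.01209716)·78670/125 = 19.95819.
Medium: Wₕ = 0.32098209; term = 0.32098209²·(1 − 0.21364520)·54100/3955 = 1.1082326.
Small: Wₕ = 0.23614170; term = 0.23614170²·(1 − 0.15008444)·162700/2044 = 3.7724874.
Sum = 25.974752.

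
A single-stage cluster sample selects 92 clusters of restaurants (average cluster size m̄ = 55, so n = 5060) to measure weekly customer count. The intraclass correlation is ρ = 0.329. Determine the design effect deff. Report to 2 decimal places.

deff = 1 + (55 − 1)·0.329 = 1 + 17.766 = 18.766.

18.77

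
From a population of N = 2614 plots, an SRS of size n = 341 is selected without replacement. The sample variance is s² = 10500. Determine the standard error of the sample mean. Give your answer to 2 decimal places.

Under SRS without replacement, Var(ȳ) = (1 − f)·s²/n with f = n/N = 341/2614 = 0.13045142.
Var(ȳ) = (1 − 0.13045142)·10500/341 = 0.86954858·30.791789 = 26.774956.
SE(ȳ) = √(26.774956) = 5.17.

5.17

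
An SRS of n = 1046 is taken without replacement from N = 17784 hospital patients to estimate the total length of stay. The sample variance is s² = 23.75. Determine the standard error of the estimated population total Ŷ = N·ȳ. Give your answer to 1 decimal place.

Var(Ŷ) = N²·Var(ȳ) = N²·(1 − n/N)·s²/n.
f = 1046/17784 = 0.05881691; Var(ȳ) = 0.94118309·23.75/1046 = 0.021370075.
Var(Ŷ) = 17784² · 0.021370075 = 6.7587276 × 10^6.
SE(Ŷ) = √(6.7587276 × 10^6) = 2599.8.

2599.8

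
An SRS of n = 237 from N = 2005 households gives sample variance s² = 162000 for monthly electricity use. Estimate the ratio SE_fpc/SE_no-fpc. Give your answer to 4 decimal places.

f = n/N = 237/2005 = 0.11820449.
SE_no-fpc = √(s²/n) = 26.14468; SE_fpc = √((1−f)s²/n) = 24.550892.
Ratio = √(1−f) = 0.93903967.

0.9390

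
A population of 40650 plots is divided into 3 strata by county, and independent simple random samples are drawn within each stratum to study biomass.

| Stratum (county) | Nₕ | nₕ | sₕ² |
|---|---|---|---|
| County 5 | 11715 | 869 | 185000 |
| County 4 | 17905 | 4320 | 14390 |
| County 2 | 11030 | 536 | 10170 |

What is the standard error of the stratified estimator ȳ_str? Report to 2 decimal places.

Var(ȳ_str) = Σₕ Wₕ²(1 − fₕ)sₕ²/nₕ with Wₕ = Nₕ/N, N = 40650.
County 5: Wₕ = 0.28819188; term = 0.28819188²·(1 − 0.07417840)·185000/869 = 16.369776.
County 4: Wₕ = 0.44046740; term = 0.44046740²·(1 − 0.24127339)·14390/4320 = 0.49033164.
County 2: Wₕ = 0.27134071; term = 0.27134071²·(1 − 0.04859474)·10170/536 = 1.3290816.
Sum = 18.189189.
SE = √(18.189189) = 4.26.

4.26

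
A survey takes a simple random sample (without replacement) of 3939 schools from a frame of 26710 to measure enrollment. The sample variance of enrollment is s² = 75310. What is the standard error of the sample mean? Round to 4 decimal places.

Under SRS without replacement, Var(ȳ) = (1 − f)·s²/n with f = n/N = 3939/26710 = 0.14747286.
Var(ȳ) = (1 − 0.14747286)·75310/3939 = 0.85252714·19.119066 = 16.299523.
SE(ȳ) = √(16.299523) = 4.0373.

4.0373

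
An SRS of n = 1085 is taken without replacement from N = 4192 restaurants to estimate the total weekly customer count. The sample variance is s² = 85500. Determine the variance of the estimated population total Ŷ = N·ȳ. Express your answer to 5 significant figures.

1.0264 × 10^9

Var(Ŷ) = N²·Var(ȳ) = N²·(1 − n/N)·s²/n.
f = 1085/4192 = 0.25882634; Var(ȳ) = 0.74117366·85500/1085 = 58.405851.
Var(Ŷ) = 4192² · 58.405851 = 1.0263581 × 10^9.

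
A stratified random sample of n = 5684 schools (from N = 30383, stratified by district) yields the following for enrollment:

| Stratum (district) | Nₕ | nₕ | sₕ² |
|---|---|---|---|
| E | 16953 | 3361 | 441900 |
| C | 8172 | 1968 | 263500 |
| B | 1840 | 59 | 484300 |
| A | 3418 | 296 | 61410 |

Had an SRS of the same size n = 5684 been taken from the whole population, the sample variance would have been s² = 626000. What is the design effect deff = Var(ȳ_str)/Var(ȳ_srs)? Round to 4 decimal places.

Var(ȳ_str) = Σ Wₕ²(1−fₕ)sₕ²/nₕ with Wₕ = Nₕ/30383:
  E: (16953/30383)²·(1−3361/16953)·441900/3361 = 32.818907
  C: (8172/30383)²·(1−1968/8172)·263500/1968 = 7.3535045
  B: (1840/30383)²·(1−59/1840)·484300/59 = 29.139553
  A: (3418/30383)²·(1−296/3418)·61410/296 = 2.3982311
  → Var(ȳ_str) = 71.710196.
Var(ȳ_srs) = (1 − 5684/30383)·626000/5684 = 89.530082.
deff = 71.710196 / 89.530082 = 0.8010.

0.8010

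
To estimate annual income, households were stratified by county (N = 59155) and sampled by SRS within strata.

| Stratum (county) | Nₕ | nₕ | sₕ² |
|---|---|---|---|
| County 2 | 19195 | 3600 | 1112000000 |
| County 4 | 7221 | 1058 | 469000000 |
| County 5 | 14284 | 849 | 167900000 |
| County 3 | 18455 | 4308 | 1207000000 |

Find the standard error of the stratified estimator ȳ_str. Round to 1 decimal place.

252.6

Var(ȳ_str) = Σₕ Wₕ²(1 − fₕ)sₕ²/nₕ with Wₕ = Nₕ/N, N = 59155.
County 2: Wₕ = 0.32448652; term = 0.32448652²·(1 − 0.18754884)·1112000000/3600 = 26423.653.
County 4: Wₕ = 0.12206914; term = 0.12206914²·(1 − 0.14651710)·469000000/1058 = 5637.5937.
County 5: Wₕ = 0.24146733; term = 0.24146733²·(1 − 0.05943713)·167900000/849 = 10845.451.
County 3: Wₕ = 0.31197701; term = 0.31197701²·(1 − 0.23343267)·1207000000/4308 = 20903.888.
Sum = 63810.586.
SE = √(63810.586) = 252.6.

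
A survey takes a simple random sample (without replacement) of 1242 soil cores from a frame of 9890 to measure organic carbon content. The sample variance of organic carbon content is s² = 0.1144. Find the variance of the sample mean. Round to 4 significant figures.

Under SRS without replacement, Var(ȳ) = (1 − f)·s²/n with f = n/N = 1242/9890 = 0.12558140.
Var(ȳ) = (1 − 0.12558140)·0.1144/1242 = 0.87441860·9.2109501 × 10^-5 = 8.0542261 × 10^-5.

8.054 × 10^-5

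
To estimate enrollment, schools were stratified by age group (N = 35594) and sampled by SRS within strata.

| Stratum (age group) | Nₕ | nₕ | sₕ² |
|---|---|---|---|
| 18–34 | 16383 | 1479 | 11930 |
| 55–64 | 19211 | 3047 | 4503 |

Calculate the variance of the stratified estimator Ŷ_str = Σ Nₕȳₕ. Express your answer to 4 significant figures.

2.428 × 10^9

Var(Ŷ_str) = Σₕ Nₕ²(1 − fₕ)sₕ²/nₕ.
18–34: 16383²·(1 − 1479/16383)·11930/1479 = 1.9695569 × 10^9.
55–64: 19211²·(1 − 3047/19211)·4503/3047 = 4.5891083 × 10^8.
Sum = 2.4284677 × 10^9.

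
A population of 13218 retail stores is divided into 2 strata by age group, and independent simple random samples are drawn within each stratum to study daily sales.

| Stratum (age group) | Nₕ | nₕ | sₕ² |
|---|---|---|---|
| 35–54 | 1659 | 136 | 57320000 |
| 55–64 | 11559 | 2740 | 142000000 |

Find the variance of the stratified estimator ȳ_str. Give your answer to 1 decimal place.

36332.6

Var(ȳ_str) = Σₕ Wₕ²(1 − fₕ)sₕ²/nₕ with Wₕ = Nₕ/N, N = 13218.
35–54: Wₕ = 0.12551067; term = 0.12551067²·(1 − 0.08197709)·57320000/136 = 6095.1173.
55–64: Wₕ = 0.87448933; term = 0.87448933²·(1 − 0.23704473)·142000000/2740 = 30237.501.
Sum = 36332.618.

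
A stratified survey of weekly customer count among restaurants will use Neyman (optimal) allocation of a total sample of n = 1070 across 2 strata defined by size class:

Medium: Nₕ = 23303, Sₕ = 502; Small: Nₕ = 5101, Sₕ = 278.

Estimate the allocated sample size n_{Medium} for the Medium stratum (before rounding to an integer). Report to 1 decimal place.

954.3

Neyman allocation: nₕ = n·NₕSₕ / Σⱼ NⱼSⱼ.
Σ NⱼSⱼ = 23303·502 + 5101·278 = 1.3116184 × 10^7.
n_{Medium} = 1070·23303·502 / (1.3116184 × 10^7) = 954.3.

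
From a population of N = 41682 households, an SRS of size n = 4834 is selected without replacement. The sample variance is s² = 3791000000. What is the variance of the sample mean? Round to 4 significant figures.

693300

Under SRS without replacement, Var(ȳ) = (1 − f)·s²/n with f = n/N = 4834/41682 = 0.11597332.
Var(ȳ) = (1 − 0.11597332)·3791000000/4834 = 0.88402668·784236.66 = 693286.13.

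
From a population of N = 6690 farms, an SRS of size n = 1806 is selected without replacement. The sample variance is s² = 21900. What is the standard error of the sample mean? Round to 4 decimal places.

2.9753

Under SRS without replacement, Var(ȳ) = (1 − f)·s²/n with f = n/N = 1806/6690 = 0.26995516.
Var(ȳ) = (1 − 0.26995516)·21900/1806 = 0.73004484·12.126246 = 8.8527032.
SE(ȳ) = √(8.8527032) = 2.9753.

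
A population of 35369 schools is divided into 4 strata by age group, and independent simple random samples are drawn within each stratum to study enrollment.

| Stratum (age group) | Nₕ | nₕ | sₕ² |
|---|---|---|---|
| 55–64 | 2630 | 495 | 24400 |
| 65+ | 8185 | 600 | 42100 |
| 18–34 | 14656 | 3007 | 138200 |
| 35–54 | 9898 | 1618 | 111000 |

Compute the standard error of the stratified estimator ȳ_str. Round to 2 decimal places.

Var(ȳ_str) = Σₕ Wₕ²(1 − fₕ)sₕ²/nₕ with Wₕ = Nₕ/N, N = 35369.
55–64: Wₕ = 0.07435890; term = 0.07435890²·(1 − 0.18821293)·24400/495 = 0.2212548.
65+: Wₕ = 0.23141734; term = 0.23141734²·(1 − 0.07330483)·42100/600 = 3.4822468.
18–34: Wₕ = 0.41437417; term = 0.41437417²·(1 − 0.20517194)·138200/3007 = 6.2723915.
35–54: Wₕ = 0.27984959; term = 0.27984959²·(1 − 0.16346737)·111000/1618 = 4.4944514.
Sum = 14.470345.
SE = √(14.470345) = 3.80.

3.80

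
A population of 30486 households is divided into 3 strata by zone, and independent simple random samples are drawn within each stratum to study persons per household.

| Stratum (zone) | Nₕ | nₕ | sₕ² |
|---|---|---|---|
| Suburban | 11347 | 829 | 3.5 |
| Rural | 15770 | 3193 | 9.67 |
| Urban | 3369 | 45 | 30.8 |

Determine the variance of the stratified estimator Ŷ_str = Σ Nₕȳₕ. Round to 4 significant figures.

8.769 × 10^6

Var(Ŷ_str) = Σₕ Nₕ²(1 − fₕ)sₕ²/nₕ.
Suburban: 11347²·(1 − 829/11347)·3.5/829 = 503880.71.
Rural: 15770²·(1 − 3193/15770)·9.67/3193 = 600670.51.
Urban: 3369²·(1 − 45/3369)·30.8/45 = 7.6647894 × 10^6.
Sum = 8.7693406 × 10^6.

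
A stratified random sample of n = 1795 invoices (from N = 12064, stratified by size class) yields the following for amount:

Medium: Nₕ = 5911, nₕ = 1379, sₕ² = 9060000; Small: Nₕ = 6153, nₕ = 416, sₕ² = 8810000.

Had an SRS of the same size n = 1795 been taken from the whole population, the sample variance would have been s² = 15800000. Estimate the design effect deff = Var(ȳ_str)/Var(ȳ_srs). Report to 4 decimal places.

0.8470

Var(ȳ_str) = Σ Wₕ²(1−fₕ)sₕ²/nₕ with Wₕ = Nₕ/12064:
  Medium: (5911/12064)²·(1−1379/5911)·9060000/1379 = 1209.2947
  Small: (6153/12064)²·(1−416/6153)·8810000/416 = 5136.552
  → Var(ȳ_str) = 6345.8467.
Var(ȳ_srs) = (1 − 1795/12064)·15800000/1795 = 7492.5467.
deff = 6345.8467 / 7492.5467 = 0.8470.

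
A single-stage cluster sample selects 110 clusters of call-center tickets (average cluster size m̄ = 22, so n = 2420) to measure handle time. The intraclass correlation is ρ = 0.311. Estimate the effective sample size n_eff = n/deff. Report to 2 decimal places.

deff = 1 + (22 − 1)·0.311 = 1 + 6.531 = 7.531.
n_eff = 2420 / 7.531 = 321.34.

321.34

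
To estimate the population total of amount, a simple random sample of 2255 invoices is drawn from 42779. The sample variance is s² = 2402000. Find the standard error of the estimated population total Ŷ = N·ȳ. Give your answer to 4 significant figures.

1.359 × 10^6

Var(Ŷ) = N²·Var(ȳ) = N²·(1 − n/N)·s²/n.
f = 2255/42779 = 0.05271278; Var(ȳ) = 0.94728722·2402000/2255 = 1009.0394.
Var(Ŷ) = 42779² · 1009.0394 = 1.8465853 × 10^12.
SE(Ŷ) = √(1.8465853 × 10^12) = 1.359 × 10^6.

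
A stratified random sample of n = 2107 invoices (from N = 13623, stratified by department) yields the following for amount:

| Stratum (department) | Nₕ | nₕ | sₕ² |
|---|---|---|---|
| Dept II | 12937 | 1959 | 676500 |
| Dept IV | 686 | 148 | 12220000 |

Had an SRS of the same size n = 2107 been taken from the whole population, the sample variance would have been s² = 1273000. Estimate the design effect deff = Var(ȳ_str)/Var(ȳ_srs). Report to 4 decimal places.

0.8389

Var(ȳ_str) = Σ Wₕ²(1−fₕ)sₕ²/nₕ with Wₕ = Nₕ/13623:
  Dept II: (12937/13623)²·(1−1959/12937)·676500/1959 = 264.26805
  Dept IV: (686/13623)²·(1−148/686)·12220000/148 = 164.19895
  → Var(ȳ_str) = 428.467.
Var(ȳ_srs) = (1 − 2107/13623)·1273000/2107 = 510.73164.
deff = 428.467 / 510.73164 = 0.8389.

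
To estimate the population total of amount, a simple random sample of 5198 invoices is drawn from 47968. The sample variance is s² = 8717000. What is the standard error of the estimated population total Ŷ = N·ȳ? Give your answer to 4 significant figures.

1.855 × 10^6

Var(Ŷ) = N²·Var(ȳ) = N²·(1 − n/N)·s²/n.
f = 5198/47968 = 0.10836391; Var(ȳ) = 0.89163609·8717000/5198 = 1495.2658.
Var(Ŷ) = 47968² · 1495.2658 = 3.4405005 × 10^12.
SE(Ŷ) = √(3.4405005 × 10^12) = 1.855 × 10^6.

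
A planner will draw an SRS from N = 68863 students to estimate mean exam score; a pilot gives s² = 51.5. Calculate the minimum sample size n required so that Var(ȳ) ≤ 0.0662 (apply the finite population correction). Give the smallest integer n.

770

Without fpc, n₀ = s²/D = 51.5/0.0662 = 777.9456.
With fpc, (1 − n/N)·s²/n ≤ D requires n ≥ n₀/(1 + n₀/N) = 777.9456/(1 + 777.9456/68863) = 769.2553.
Rounding up, n = 770.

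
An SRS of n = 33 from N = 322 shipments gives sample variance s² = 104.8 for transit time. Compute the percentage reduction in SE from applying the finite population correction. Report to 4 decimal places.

5.2627

f = n/N = 33/322 = 0.10248447.
SE_no-fpc = √(s²/n) = 1.7820655; SE_fpc = √((1−f)s²/n) = 1.6882807.
Ratio = √(1−f) = 0.94737296. Reduction = 100·(1 − 0.94737296) = 5.2627%.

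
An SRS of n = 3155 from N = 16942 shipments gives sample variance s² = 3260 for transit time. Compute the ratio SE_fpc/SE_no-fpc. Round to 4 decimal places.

0.9021

f = n/N = 3155/16942 = 0.18622359.
SE_no-fpc = √(s²/n) = 1.0165041; SE_fpc = √((1−f)s²/n) = 0.91698381.
Ratio = √(1−f) = 0.90209557.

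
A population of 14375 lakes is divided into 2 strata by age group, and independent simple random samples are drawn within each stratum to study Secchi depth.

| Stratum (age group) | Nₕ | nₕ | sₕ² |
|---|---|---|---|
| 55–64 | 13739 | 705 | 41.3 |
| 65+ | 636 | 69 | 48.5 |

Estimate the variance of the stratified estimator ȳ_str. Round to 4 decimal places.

0.0520

Var(ȳ_str) = Σₕ Wₕ²(1 − fₕ)sₕ²/nₕ with Wₕ = Nₕ/N, N = 14375.
55–64: Wₕ = 0.95575652; term = 0.95575652²·(1 − 0.05131378)·41.3/705 = 0.050766599.
65+: Wₕ = 0.04424348; term = 0.04424348²·(1 − 0.10849057)·48.5/69 = 0.00122664.
Sum = 0.051993239.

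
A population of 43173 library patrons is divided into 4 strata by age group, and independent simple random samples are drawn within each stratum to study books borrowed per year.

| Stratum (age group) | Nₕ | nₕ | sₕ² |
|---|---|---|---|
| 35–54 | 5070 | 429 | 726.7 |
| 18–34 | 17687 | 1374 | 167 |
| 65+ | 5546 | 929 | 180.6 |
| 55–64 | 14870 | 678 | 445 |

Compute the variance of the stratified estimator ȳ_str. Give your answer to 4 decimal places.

Var(ȳ_str) = Σₕ Wₕ²(1 − fₕ)sₕ²/nₕ with Wₕ = Nₕ/N, N = 43173.
35–54: Wₕ = 0.11743451; term = 0.11743451²·(1 − 0.08461538)·726.7/429 = 0.021384197.
18–34: Wₕ = 0.40967734; term = 0.40967734²·(1 − 0.07768417)·167/1374 = 0.018814527.
65+: Wₕ = 0.12845992; term = 0.12845992²·(1 − 0.16750811)·180.6/929 = 0.0026706521.
55–64: Wₕ = 0.34442823; term = 0.34442823²·(1 − 0.04559516)·445/678 = 0.074312254.
Sum = 0.11718163.

0.1172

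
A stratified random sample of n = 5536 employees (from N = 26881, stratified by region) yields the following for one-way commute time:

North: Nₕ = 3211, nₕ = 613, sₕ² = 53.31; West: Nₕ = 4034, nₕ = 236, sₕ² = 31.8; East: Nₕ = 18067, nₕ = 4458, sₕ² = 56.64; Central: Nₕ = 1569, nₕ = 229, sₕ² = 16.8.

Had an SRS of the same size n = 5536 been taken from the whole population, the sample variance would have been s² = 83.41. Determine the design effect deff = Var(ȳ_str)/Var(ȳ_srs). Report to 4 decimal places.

Var(ȳ_str) = Σ Wₕ²(1−fₕ)sₕ²/nₕ with Wₕ = Nₕ/26881:
  North: (3211/26881)²·(1−613/3211)·53.31/613 = 0.0010040072
  West: (4034/26881)²·(1−236/4034)·31.8/236 = 0.0028570322
  East: (18067/26881)²·(1−4458/18067)·56.64/4458 = 0.0043231927
  Central: (1569/26881)²·(1−229/1569)·16.8/229 = 2.1345715 × 10^-4
  → Var(ȳ_str) = 0.0083976893.
Var(ȳ_srs) = (1 − 5536/26881)·83.41/5536 = 0.0119639.
deff = 0.0083976893 / 0.0119639 = 0.7019.

0.7019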